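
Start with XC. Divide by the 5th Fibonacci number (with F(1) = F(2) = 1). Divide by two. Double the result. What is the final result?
Convert XC (Roman numeral) → 90 (decimal)
Start: 90
Convert the 5th Fibonacci number (with F(1) = F(2) = 1) (Fibonacci index) → 1, 1, 2, 3, 5 → 5 (decimal)
90 ÷ 5 = 18
Convert two (English words) → 2 (decimal)
18 ÷ 2 = 9
9 × 2 = 18
18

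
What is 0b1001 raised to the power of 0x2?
Convert 0b1001 (binary) → 8 + 1 = 9 (decimal)
Convert 0x2 (hexadecimal) → 2 (decimal)
Compute 9 ^ 2 = 81
81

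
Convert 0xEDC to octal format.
Convert 0xEDC (hexadecimal) → 14×256 + 13×16 + 12 = 3804 (decimal)
Convert 3804 (decimal) → 3804 = 7×512 + 3×64 + 3×8 + 4 → 0o7334 (octal)
0o7334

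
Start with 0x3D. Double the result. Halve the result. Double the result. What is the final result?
Convert 0x3D (hexadecimal) → 3×16 + 13 = 61 (decimal)
Start: 61
61 × 2 = 122
122 ÷ 2 = 61
61 × 2 = 122
122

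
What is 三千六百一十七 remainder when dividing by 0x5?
Convert 三千六百一十七 (Chinese numeral) → 3×1000 + 6×100 + 1×10 + 7 = 3617 (decimal)
Convert 0x5 (hexadecimal) → 5 (decimal)
Compute 3617 mod 5 = 2
2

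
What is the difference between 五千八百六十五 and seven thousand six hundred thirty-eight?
Convert 五千八百六十五 (Chinese numeral) → 5×1000 + 8×100 + 6×10 + 5 = 5865 (decimal)
Convert seven thousand six hundred thirty-eight (English words) → 7×1000 + 6×100 + 38 = 7638 (decimal)
Difference: |5865 - 7638| = 1773
1773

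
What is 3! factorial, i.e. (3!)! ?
Convert 3! (factorial) → 6 (decimal)
Compute 6! = 720
720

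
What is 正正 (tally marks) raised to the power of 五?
Convert 正正 (tally marks) → 5 + 5 = 10 (decimal)
Convert 五 (Chinese numeral) → 5 (decimal)
Compute 10 ^ 5 = 100000
100000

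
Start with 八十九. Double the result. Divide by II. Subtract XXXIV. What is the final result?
Convert 八十九 (Chinese numeral) → 8×10 + 9 = 89 (decimal)
Start: 89
89 × 2 = 178
Convert II (Roman numeral) → 1 + 1 = 2 (decimal)
178 ÷ 2 = 89
Convert XXXIV (Roman numeral) → 10 + 10 + 10 + 4 = 34 (decimal)
89 - 34 = 55
55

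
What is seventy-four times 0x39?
Convert seventy-four (English words) → 74 (decimal)
Convert 0x39 (hexadecimal) → 3×16 + 9 = 57 (decimal)
Compute 74 × 57 = 4218
4218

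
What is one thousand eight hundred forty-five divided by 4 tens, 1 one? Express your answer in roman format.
Convert one thousand eight hundred forty-five (English words) → 1×1000 + 8×100 + 45 = 1845 (decimal)
Convert 4 tens, 1 one (place-value notation) → 4×10 + 1 = 41 (decimal)
Compute 1845 ÷ 41 = 45
Convert 45 (decimal) → 45 = 40 + 5 → XLV (Roman numeral)
XLV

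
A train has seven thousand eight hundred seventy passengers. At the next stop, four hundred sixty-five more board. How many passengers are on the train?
Convert seven thousand eight hundred seventy (English words) → 7×1000 + 8×100 + 70 = 7870 (decimal)
Convert four hundred sixty-five (English words) → 4×100 + 65 = 465 (decimal)
Compute 7870 + 465 = 8335
8335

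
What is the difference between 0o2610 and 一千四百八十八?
Convert 0o2610 (octal) → 2×512 + 6×64 + 1×8 = 1416 (decimal)
Convert 一千四百八十八 (Chinese numeral) → 1×1000 + 4×100 + 8×10 + 8 = 1488 (decimal)
Difference: |1416 - 1488| = 72
72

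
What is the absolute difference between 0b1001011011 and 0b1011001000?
Convert 0b1001011011 (binary) → 512 + 64 + 16 + 8 + 2 + 1 = 603 (decimal)
Convert 0b1011001000 (binary) → 512 + 128 + 64 + 8 = 712 (decimal)
Compute |603 - 712| = 109
109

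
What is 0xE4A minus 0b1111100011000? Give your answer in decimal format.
Convert 0xE4A (hexadecimal) → 14×256 + 4×16 + 10 = 3658 (decimal)
Convert 0b1111100011000 (binary) → 4096 + 2048 + 1024 + 512 + 256 + 16 + 8 = 7960 (decimal)
Compute 3658 - 7960 = -4302
-4302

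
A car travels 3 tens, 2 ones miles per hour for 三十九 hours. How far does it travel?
Convert 3 tens, 2 ones (place-value notation) → 3×10 + 2 = 32 (decimal)
Convert 三十九 (Chinese numeral) → 3×10 + 9 = 39 (decimal)
Compute 32 × 39 = 1248
1248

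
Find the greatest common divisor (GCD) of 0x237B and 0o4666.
Convert 0x237B (hexadecimal) → 2×4096 + 3×256 + 7×16 + 11 = 9083 (decimal)
Convert 0o4666 (octal) → 4×512 + 6×64 + 6×8 + 6 = 2486 (decimal)
Compute gcd(9083, 2486) = 1
1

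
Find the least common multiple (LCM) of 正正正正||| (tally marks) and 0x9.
Convert 正正正正||| (tally marks) → 5 + 5 + 5 + 5 + 3 = 23 (decimal)
Convert 0x9 (hexadecimal) → 9 (decimal)
Compute lcm(23, 9) = 207
207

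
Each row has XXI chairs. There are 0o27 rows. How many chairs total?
Convert XXI (Roman numeral) → 10 + 10 + 1 = 21 (decimal)
Convert 0o27 (octal) → 2×8 + 7 = 23 (decimal)
Compute 21 × 23 = 483
483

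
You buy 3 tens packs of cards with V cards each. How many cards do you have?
Convert V (Roman numeral) → 5 (decimal)
Convert 3 tens (place-value notation) → 3×10 = 30 (decimal)
Compute 5 × 30 = 150
150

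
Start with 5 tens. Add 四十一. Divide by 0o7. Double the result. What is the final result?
Convert 5 tens (place-value notation) → 5×10 = 50 (decimal)
Start: 50
Convert 四十一 (Chinese numeral) → 4×10 + 1 = 41 (decimal)
50 + 41 = 91
Convert 0o7 (octal) → 7 (decimal)
91 ÷ 7 = 13
13 × 2 = 26
26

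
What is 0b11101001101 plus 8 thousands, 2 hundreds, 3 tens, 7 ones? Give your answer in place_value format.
Convert 0b11101001101 (binary) → 1024 + 512 + 256 + 64 + 8 + 4 + 1 = 1869 (decimal)
Convert 8 thousands, 2 hundreds, 3 tens, 7 ones (place-value notation) → 8×1000 + 2×100 + 3×10 + 7 = 8237 (decimal)
Compute 1869 + 8237 = 10106
Convert 10106 (decimal) → 10106 = 10×1000 + 1×100 + 6 → 10 thousands, 1 hundred, 6 ones (place-value notation)
10 thousands, 1 hundred, 6 ones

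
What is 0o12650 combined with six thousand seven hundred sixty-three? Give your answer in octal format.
Convert 0o12650 (octal) → 1×4096 + 2×512 + 6×64 + 5×8 = 5544 (decimal)
Convert six thousand seven hundred sixty-three (English words) → 6×1000 + 7×100 + 63 = 6763 (decimal)
Compute 5544 + 6763 = 12307
Convert 12307 (decimal) → 12307 = 3×4096 + 2×8 + 3 → 0o30023 (octal)
0o30023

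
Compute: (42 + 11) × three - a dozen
Convert three (English words) → 3 (decimal)
Convert a dozen (colloquial) → 12 (decimal)
Expression in decimal: (42 + 11) × 3 - 12
Parentheses first: 42 + 11 = 53
Multiply: 53 × 3 = 159
Subtract: 159 - 12 = 147
147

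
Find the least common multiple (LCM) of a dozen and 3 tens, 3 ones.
Convert a dozen (colloquial) → 12 (decimal)
Convert 3 tens, 3 ones (place-value notation) → 3×10 + 3 = 33 (decimal)
Compute lcm(12, 33) = 132
132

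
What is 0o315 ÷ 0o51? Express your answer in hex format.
Convert 0o315 (octal) → 3×64 + 1×8 + 5 = 205 (decimal)
Convert 0o51 (octal) → 5×8 + 1 = 41 (decimal)
Compute 205 ÷ 41 = 5
Convert 5 (decimal) → 0x5 (hexadecimal)
0x5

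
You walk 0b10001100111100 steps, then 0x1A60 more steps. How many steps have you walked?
Convert 0b10001100111100 (binary) → 8192 + 512 + 256 + 32 + 16 + 8 + 4 = 9020 (decimal)
Convert 0x1A60 (hexadecimal) → 1×4096 + 10×256 + 6×16 = 6752 (decimal)
Compute 9020 + 6752 = 15772
15772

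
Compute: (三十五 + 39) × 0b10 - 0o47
Convert 三十五 (Chinese numeral) → 3×10 + 5 = 35 (decimal)
Convert 0b10 (binary) → 2 (decimal)
Convert 0o47 (octal) → 4×8 + 7 = 39 (decimal)
Expression in decimal: (35 + 39) × 2 - 39
Parentheses first: 35 + 39 = 74
Multiply: 74 × 2 = 148
Subtract: 148 - 39 = 109
109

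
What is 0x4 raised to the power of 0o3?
Convert 0x4 (hexadecimal) → 4 (decimal)
Convert 0o3 (octal) → 3 (decimal)
Compute 4 ^ 3 = 64
64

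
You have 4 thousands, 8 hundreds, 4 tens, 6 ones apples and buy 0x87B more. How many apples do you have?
Convert 4 thousands, 8 hundreds, 4 tens, 6 ones (place-value notation) → 4×1000 + 8×100 + 4×10 + 6 = 4846 (decimal)
Convert 0x87B (hexadecimal) → 8×256 + 7×16 + 11 = 2171 (decimal)
Compute 4846 + 2171 = 7017
7017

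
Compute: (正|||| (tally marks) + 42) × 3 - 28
Convert 正|||| (tally marks) → 5 + 4 = 9 (decimal)
Expression in decimal: (9 + 42) × 3 - 28
Parentheses first: 9 + 42 = 51
Multiply: 51 × 3 = 153
Subtract: 153 - 28 = 125
125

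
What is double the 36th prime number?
The 36th prime number = 151
Compute 151 × 2 = 302
302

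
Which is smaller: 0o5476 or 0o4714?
Convert 0o5476 (octal) → 5×512 + 4×64 + 7×8 + 6 = 2878 (decimal)
Convert 0o4714 (octal) → 4×512 + 7×64 + 1×8 + 4 = 2508 (decimal)
Compare 2878 vs 2508: smaller = 2508
2508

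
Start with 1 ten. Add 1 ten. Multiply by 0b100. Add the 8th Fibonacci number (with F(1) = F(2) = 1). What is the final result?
Convert 1 ten (place-value notation) → 1×10 = 10 (decimal)
Start: 10
Convert 1 ten (place-value notation) → 1×10 = 10 (decimal)
10 + 10 = 20
Convert 0b100 (binary) → 4 (decimal)
20 × 4 = 80
Convert the 8th Fibonacci number (with F(1) = F(2) = 1) (Fibonacci index) → 1, 1, 2, 3, 5, 8, 13, 21 → 21 (decimal)
80 + 21 = 101
101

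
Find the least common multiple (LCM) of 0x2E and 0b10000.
Convert 0x2E (hexadecimal) → 2×16 + 14 = 46 (decimal)
Convert 0b10000 (binary) → 16 (decimal)
Compute lcm(46, 16) = 368
368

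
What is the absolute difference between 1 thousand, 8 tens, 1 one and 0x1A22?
Convert 1 thousand, 8 tens, 1 one (place-value notation) → 1×1000 + 8×10 + 1 = 1081 (decimal)
Convert 0x1A22 (hexadecimal) → 1×4096 + 10×256 + 2×16 + 2 = 6690 (decimal)
Compute |1081 - 6690| = 5609
5609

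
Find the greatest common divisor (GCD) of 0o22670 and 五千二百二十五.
Convert 0o22670 (octal) → 2×4096 + 2×512 + 6×64 + 7×8 = 9656 (decimal)
Convert 五千二百二十五 (Chinese numeral) → 5×1000 + 2×100 + 2×10 + 5 = 5225 (decimal)
Compute gcd(9656, 5225) = 1
1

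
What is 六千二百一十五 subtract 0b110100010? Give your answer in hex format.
Convert 六千二百一十五 (Chinese numeral) → 6×1000 + 2×100 + 1×10 + 5 = 6215 (decimal)
Convert 0b110100010 (binary) → 256 + 128 + 32 + 2 = 418 (decimal)
Compute 6215 - 418 = 5797
Convert 5797 (decimal) → 5797 = 1×4096 + 6×256 + 10×16 + 5 → 0x16A5 (hexadecimal)
0x16A5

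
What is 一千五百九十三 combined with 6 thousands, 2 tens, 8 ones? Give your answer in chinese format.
Convert 一千五百九十三 (Chinese numeral) → 1×1000 + 5×100 + 9×10 + 3 = 1593 (decimal)
Convert 6 thousands, 2 tens, 8 ones (place-value notation) → 6×1000 + 2×10 + 8 = 6028 (decimal)
Compute 1593 + 6028 = 7621
Convert 7621 (decimal) → 7621 = 7×1000 + 6×100 + 2×10 + 1 → 七千六百二十一 (Chinese numeral)
七千六百二十一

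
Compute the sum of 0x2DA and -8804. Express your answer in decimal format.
Convert 0x2DA (hexadecimal) → 2×256 + 13×16 + 10 = 730 (decimal)
Compute 730 + -8804 = -8074
-8074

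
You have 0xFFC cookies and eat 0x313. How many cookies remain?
Convert 0xFFC (hexadecimal) → 15×256 + 15×16 + 12 = 4092 (decimal)
Convert 0x313 (hexadecimal) → 3×256 + 1×16 + 3 = 787 (decimal)
Compute 4092 - 787 = 3305
3305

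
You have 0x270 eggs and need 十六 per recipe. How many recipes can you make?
Convert 0x270 (hexadecimal) → 2×256 + 7×16 = 624 (decimal)
Convert 十六 (Chinese numeral) → 1×10 + 6 = 16 (decimal)
Compute 624 ÷ 16 = 39
39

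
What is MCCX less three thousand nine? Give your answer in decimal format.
Convert MCCX (Roman numeral) → 1000 + 100 + 100 + 10 = 1210 (decimal)
Convert three thousand nine (English words) → 3×1000 + 9 = 3009 (decimal)
Compute 1210 - 3009 = -1799
-1799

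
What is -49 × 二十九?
Convert 二十九 (Chinese numeral) → 2×10 + 9 = 29 (decimal)
Compute -49 × 29 = -1421
-1421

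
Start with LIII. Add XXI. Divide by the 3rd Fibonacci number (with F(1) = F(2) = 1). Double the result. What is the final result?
Convert LIII (Roman numeral) → 50 + 1 + 1 + 1 = 53 (decimal)
Start: 53
Convert XXI (Roman numeral) → 10 + 10 + 1 = 21 (decimal)
53 + 21 = 74
Convert the 3rd Fibonacci number (with F(1) = F(2) = 1) (Fibonacci index) → 1, 1, 2 → 2 (decimal)
74 ÷ 2 = 37
37 × 2 = 74
74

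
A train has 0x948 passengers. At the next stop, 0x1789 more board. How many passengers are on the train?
Convert 0x948 (hexadecimal) → 9×256 + 4×16 + 8 = 2376 (decimal)
Convert 0x1789 (hexadecimal) → 1×4096 + 7×256 + 8×16 + 9 = 6025 (decimal)
Compute 2376 + 6025 = 8401
8401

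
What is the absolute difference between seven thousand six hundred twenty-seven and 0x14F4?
Convert seven thousand six hundred twenty-seven (English words) → 7×1000 + 6×100 + 27 = 7627 (decimal)
Convert 0x14F4 (hexadecimal) → 1×4096 + 4×256 + 15×16 + 4 = 5364 (decimal)
Compute |7627 - 5364| = 2263
2263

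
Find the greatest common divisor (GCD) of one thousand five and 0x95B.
Convert one thousand five (English words) → 1×1000 + 5 = 1005 (decimal)
Convert 0x95B (hexadecimal) → 9×256 + 5×16 + 11 = 2395 (decimal)
Compute gcd(1005, 2395) = 5
5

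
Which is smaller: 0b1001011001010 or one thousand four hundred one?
Convert 0b1001011001010 (binary) → 4096 + 512 + 128 + 64 + 8 + 2 = 4810 (decimal)
Convert one thousand four hundred one (English words) → 1×1000 + 4×100 + 1 = 1401 (decimal)
Compare 4810 vs 1401: smaller = 1401
1401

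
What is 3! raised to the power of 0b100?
Convert 3! (factorial) → 6 (decimal)
Convert 0b100 (binary) → 4 (decimal)
Compute 6 ^ 4 = 1296
1296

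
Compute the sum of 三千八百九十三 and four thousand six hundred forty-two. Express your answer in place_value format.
Convert 三千八百九十三 (Chinese numeral) → 3×1000 + 8×100 + 9×10 + 3 = 3893 (decimal)
Convert four thousand six hundred forty-two (English words) → 4×1000 + 6×100 + 42 = 4642 (decimal)
Compute 3893 + 4642 = 8535
Convert 8535 (decimal) → 8535 = 8×1000 + 5×100 + 3×10 + 5 → 8 thousands, 5 hundreds, 3 tens, 5 ones (place-value notation)
8 thousands, 5 hundreds, 3 tens, 5 ones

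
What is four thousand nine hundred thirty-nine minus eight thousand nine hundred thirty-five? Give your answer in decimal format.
Convert four thousand nine hundred thirty-nine (English words) → 4×1000 + 9×100 + 39 = 4939 (decimal)
Convert eight thousand nine hundred thirty-five (English words) → 8×1000 + 9×100 + 35 = 8935 (decimal)
Compute 4939 - 8935 = -3996
-3996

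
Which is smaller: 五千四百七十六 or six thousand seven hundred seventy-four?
Convert 五千四百七十六 (Chinese numeral) → 5×1000 + 4×100 + 7×10 + 6 = 5476 (decimal)
Convert six thousand seven hundred seventy-four (English words) → 6×1000 + 7×100 + 74 = 6774 (decimal)
Compare 5476 vs 6774: smaller = 5476
5476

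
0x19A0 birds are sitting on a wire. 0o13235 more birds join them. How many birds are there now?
Convert 0x19A0 (hexadecimal) → 1×4096 + 9×256 + 10×16 = 6560 (decimal)
Convert 0o13235 (octal) → 1×4096 + 3×512 + 2×64 + 3×8 + 5 = 5789 (decimal)
Compute 6560 + 5789 = 12349
12349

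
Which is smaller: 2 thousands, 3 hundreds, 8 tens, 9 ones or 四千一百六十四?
Convert 2 thousands, 3 hundreds, 8 tens, 9 ones (place-value notation) → 2×1000 + 3×100 + 8×10 + 9 = 2389 (decimal)
Convert 四千一百六十四 (Chinese numeral) → 4×1000 + 1×100 + 6×10 + 4 = 4164 (decimal)
Compare 2389 vs 4164: smaller = 2389
2389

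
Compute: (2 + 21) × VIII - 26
Convert VIII (Roman numeral) → 5 + 1 + 1 + 1 = 8 (decimal)
Expression in decimal: (2 + 21) × 8 - 26
Parentheses first: 2 + 21 = 23
Multiply: 23 × 8 = 184
Subtract: 184 - 26 = 158
158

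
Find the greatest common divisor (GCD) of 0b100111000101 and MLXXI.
Convert 0b100111000101 (binary) → 2048 + 256 + 128 + 64 + 4 + 1 = 2501 (decimal)
Convert MLXXI (Roman numeral) → 1000 + 50 + 10 + 10 + 1 = 1071 (decimal)
Compute gcd(2501, 1071) = 1
1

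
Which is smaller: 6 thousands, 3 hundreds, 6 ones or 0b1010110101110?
Convert 6 thousands, 3 hundreds, 6 ones (place-value notation) → 6×1000 + 3×100 + 6 = 6306 (decimal)
Convert 0b1010110101110 (binary) → 4096 + 1024 + 256 + 128 + 32 + 8 + 4 + 2 = 5550 (decimal)
Compare 6306 vs 5550: smaller = 5550
5550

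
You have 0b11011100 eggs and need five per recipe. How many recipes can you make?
Convert 0b11011100 (binary) → 128 + 64 + 16 + 8 + 4 = 220 (decimal)
Convert five (English words) → 5 (decimal)
Compute 220 ÷ 5 = 44
44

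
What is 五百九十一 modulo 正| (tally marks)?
Convert 五百九十一 (Chinese numeral) → 5×100 + 9×10 + 1 = 591 (decimal)
Convert 正| (tally marks) → 5 + 1 = 6 (decimal)
Compute 591 mod 6 = 3
3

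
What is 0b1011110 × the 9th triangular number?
Convert 0b1011110 (binary) → 64 + 16 + 8 + 4 + 2 = 94 (decimal)
Convert the 9th triangular number (triangular index) → 9×10/2 = 45 (decimal)
Compute 94 × 45 = 4230
4230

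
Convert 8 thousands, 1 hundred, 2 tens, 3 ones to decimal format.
Convert 8 thousands, 1 hundred, 2 tens, 3 ones (place-value notation) → 8×1000 + 1×100 + 2×10 + 3 = 8123 (decimal)
8123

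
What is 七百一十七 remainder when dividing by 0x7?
Convert 七百一十七 (Chinese numeral) → 7×100 + 1×10 + 7 = 717 (decimal)
Convert 0x7 (hexadecimal) → 7 (decimal)
Compute 717 mod 7 = 3
3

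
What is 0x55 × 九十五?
Convert 0x55 (hexadecimal) → 5×16 + 5 = 85 (decimal)
Convert 九十五 (Chinese numeral) → 9×10 + 5 = 95 (decimal)
Compute 85 × 95 = 8075
8075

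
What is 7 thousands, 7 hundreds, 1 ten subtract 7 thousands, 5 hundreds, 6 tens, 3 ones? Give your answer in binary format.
Convert 7 thousands, 7 hundreds, 1 ten (place-value notation) → 7×1000 + 7×100 + 1×10 = 7710 (decimal)
Convert 7 thousands, 5 hundreds, 6 tens, 3 ones (place-value notation) → 7×1000 + 5×100 + 6×10 + 3 = 7563 (decimal)
Compute 7710 - 7563 = 147
Convert 147 (decimal) → 147 = 128 + 16 + 2 + 1 → 0b10010011 (binary)
0b10010011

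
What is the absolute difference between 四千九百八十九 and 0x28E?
Convert 四千九百八十九 (Chinese numeral) → 4×1000 + 9×100 + 8×10 + 9 = 4989 (decimal)
Convert 0x28E (hexadecimal) → 2×256 + 8×16 + 14 = 654 (decimal)
Compute |4989 - 654| = 4335
4335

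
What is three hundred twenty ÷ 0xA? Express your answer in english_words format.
Convert three hundred twenty (English words) → 3×100 + 20 = 320 (decimal)
Convert 0xA (hexadecimal) → 10 (decimal)
Compute 320 ÷ 10 = 32
Convert 32 (decimal) → thirty-two (English words)
thirty-two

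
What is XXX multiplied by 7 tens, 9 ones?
Convert XXX (Roman numeral) → 10 + 10 + 10 = 30 (decimal)
Convert 7 tens, 9 ones (place-value notation) → 7×10 + 9 = 79 (decimal)
Compute 30 × 79 = 2370
2370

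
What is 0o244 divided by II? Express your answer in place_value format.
Convert 0o244 (octal) → 2×64 + 4×8 + 4 = 164 (decimal)
Convert II (Roman numeral) → 1 + 1 = 2 (decimal)
Compute 164 ÷ 2 = 82
Convert 82 (decimal) → 82 = 8×10 + 2 → 8 tens, 2 ones (place-value notation)
8 tens, 2 ones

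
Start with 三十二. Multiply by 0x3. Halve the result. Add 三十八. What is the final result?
Convert 三十二 (Chinese numeral) → 3×10 + 2 = 32 (decimal)
Start: 32
Convert 0x3 (hexadecimal) → 3 (decimal)
32 × 3 = 96
96 ÷ 2 = 48
Convert 三十八 (Chinese numeral) → 3×10 + 8 = 38 (decimal)
48 + 38 = 86
86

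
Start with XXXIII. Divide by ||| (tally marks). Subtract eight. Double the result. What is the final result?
Convert XXXIII (Roman numeral) → 10 + 10 + 10 + 1 + 1 + 1 = 33 (decimal)
Start: 33
Convert ||| (tally marks) → 3 (decimal)
33 ÷ 3 = 11
Convert eight (English words) → 8 (decimal)
11 - 8 = 3
3 × 2 = 6
6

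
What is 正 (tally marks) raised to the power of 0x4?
Convert 正 (tally marks) → 5 (decimal)
Convert 0x4 (hexadecimal) → 4 (decimal)
Compute 5 ^ 4 = 625
625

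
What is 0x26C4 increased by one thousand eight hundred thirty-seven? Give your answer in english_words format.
Convert 0x26C4 (hexadecimal) → 2×4096 + 6×256 + 12×16 + 4 = 9924 (decimal)
Convert one thousand eight hundred thirty-seven (English words) → 1×1000 + 8×100 + 37 = 1837 (decimal)
Compute 9924 + 1837 = 11761
Convert 11761 (decimal) → 11761 = 11×1000 + 7×100 + 61 → eleven thousand seven hundred sixty-one (English words)
eleven thousand seven hundred sixty-one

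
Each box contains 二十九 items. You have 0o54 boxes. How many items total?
Convert 二十九 (Chinese numeral) → 2×10 + 9 = 29 (decimal)
Convert 0o54 (octal) → 5×8 + 4 = 44 (decimal)
Compute 29 × 44 = 1276
1276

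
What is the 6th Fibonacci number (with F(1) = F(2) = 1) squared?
The 6th Fibonacci number (with F(1) = F(2) = 1): 1, 1, 2, 3, 5, 8 → 8
Compute 8² = 8 × 8 = 64
64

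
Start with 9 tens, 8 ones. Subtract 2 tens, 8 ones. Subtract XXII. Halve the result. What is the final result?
Convert 9 tens, 8 ones (place-value notation) → 9×10 + 8 = 98 (decimal)
Start: 98
Convert 2 tens, 8 ones (place-value notation) → 2×10 + 8 = 28 (decimal)
98 - 28 = 70
Convert XXII (Roman numeral) → 10 + 10 + 1 + 1 = 22 (decimal)
70 - 22 = 48
48 ÷ 2 = 24
24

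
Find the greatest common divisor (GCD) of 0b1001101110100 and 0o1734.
Convert 0b1001101110100 (binary) → 4096 + 512 + 256 + 64 + 32 + 16 + 4 = 4980 (decimal)
Convert 0o1734 (octal) → 1×512 + 7×64 + 3×8 + 4 = 988 (decimal)
Compute gcd(4980, 988) = 4
4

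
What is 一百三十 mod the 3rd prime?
Convert 一百三十 (Chinese numeral) → 1×100 + 3×10 = 130 (decimal)
Convert the 3rd prime (prime index) → 5 (decimal)
Compute 130 mod 5 = 0
0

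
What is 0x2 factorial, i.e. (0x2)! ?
Convert 0x2 (hexadecimal) → 2 (decimal)
Compute 2! = 2
2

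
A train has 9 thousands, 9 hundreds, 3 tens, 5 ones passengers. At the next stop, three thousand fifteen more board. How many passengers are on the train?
Convert 9 thousands, 9 hundreds, 3 tens, 5 ones (place-value notation) → 9×1000 + 9×100 + 3×10 + 5 = 9935 (decimal)
Convert three thousand fifteen (English words) → 3×1000 + 15 = 3015 (decimal)
Compute 9935 + 3015 = 12950
12950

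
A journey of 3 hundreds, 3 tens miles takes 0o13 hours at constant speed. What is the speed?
Convert 3 hundreds, 3 tens (place-value notation) → 3×100 + 3×10 = 330 (decimal)
Convert 0o13 (octal) → 1×8 + 3 = 11 (decimal)
Compute 330 ÷ 11 = 30
30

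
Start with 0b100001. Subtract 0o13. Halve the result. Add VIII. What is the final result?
Convert 0b100001 (binary) → 32 + 1 = 33 (decimal)
Start: 33
Convert 0o13 (octal) → 1×8 + 3 = 11 (decimal)
33 - 11 = 22
22 ÷ 2 = 11
Convert VIII (Roman numeral) → 5 + 1 + 1 + 1 = 8 (decimal)
11 + 8 = 19
19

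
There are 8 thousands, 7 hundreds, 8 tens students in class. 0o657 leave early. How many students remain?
Convert 8 thousands, 7 hundreds, 8 tens (place-value notation) → 8×1000 + 7×100 + 8×10 = 8780 (decimal)
Convert 0o657 (octal) → 6×64 + 5×8 + 7 = 431 (decimal)
Compute 8780 - 431 = 8349
8349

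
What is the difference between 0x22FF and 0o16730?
Convert 0x22FF (hexadecimal) → 2×4096 + 2×256 + 15×16 + 15 = 8959 (decimal)
Convert 0o16730 (octal) → 1×4096 + 6×512 + 7×64 + 3×8 = 7640 (decimal)
Difference: |8959 - 7640| = 1319
1319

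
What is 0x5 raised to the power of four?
Convert 0x5 (hexadecimal) → 5 (decimal)
Convert four (English words) → 4 (decimal)
Compute 5 ^ 4 = 625
625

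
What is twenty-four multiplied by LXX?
Convert twenty-four (English words) → 24 (decimal)
Convert LXX (Roman numeral) → 50 + 10 + 10 = 70 (decimal)
Compute 24 × 70 = 1680
1680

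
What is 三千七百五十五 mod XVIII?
Convert 三千七百五十五 (Chinese numeral) → 3×1000 + 7×100 + 5×10 + 5 = 3755 (decimal)
Convert XVIII (Roman numeral) → 10 + 5 + 1 + 1 + 1 = 18 (decimal)
Compute 3755 mod 18 = 11
11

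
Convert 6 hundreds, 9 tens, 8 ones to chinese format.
Convert 6 hundreds, 9 tens, 8 ones (place-value notation) → 6×100 + 9×10 + 8 = 698 (decimal)
Convert 698 (decimal) → 698 = 6×100 + 9×10 + 8 → 六百九十八 (Chinese numeral)
六百九十八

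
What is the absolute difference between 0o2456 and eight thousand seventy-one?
Convert 0o2456 (octal) → 2×512 + 4×64 + 5×8 + 6 = 1326 (decimal)
Convert eight thousand seventy-one (English words) → 8×1000 + 71 = 8071 (decimal)
Compute |1326 - 8071| = 6745
6745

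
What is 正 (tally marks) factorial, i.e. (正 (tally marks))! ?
Convert 正 (tally marks) → 5 (decimal)
Compute 5! = 120
120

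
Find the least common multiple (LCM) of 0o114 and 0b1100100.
Convert 0o114 (octal) → 1×64 + 1×8 + 4 = 76 (decimal)
Convert 0b1100100 (binary) → 64 + 32 + 4 = 100 (decimal)
Compute lcm(76, 100) = 1900
1900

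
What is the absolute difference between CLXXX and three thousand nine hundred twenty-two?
Convert CLXXX (Roman numeral) → 100 + 50 + 10 + 10 + 10 = 180 (decimal)
Convert three thousand nine hundred twenty-two (English words) → 3×1000 + 9×100 + 22 = 3922 (decimal)
Compute |180 - 3922| = 3742
3742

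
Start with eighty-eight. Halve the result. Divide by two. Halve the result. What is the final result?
Convert eighty-eight (English words) → 88 (decimal)
Start: 88
88 ÷ 2 = 44
Convert two (English words) → 2 (decimal)
44 ÷ 2 = 22
22 ÷ 2 = 11
11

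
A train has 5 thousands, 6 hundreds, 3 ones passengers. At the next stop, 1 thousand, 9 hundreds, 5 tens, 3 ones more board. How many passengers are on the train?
Convert 5 thousands, 6 hundreds, 3 ones (place-value notation) → 5×1000 + 6×100 + 3 = 5603 (decimal)
Convert 1 thousand, 9 hundreds, 5 tens, 3 ones (place-value notation) → 1×1000 + 9×100 + 5×10 + 3 = 1953 (decimal)
Compute 5603 + 1953 = 7556
7556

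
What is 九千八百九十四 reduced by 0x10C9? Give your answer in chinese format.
Convert 九千八百九十四 (Chinese numeral) → 9×1000 + 8×100 + 9×10 + 4 = 9894 (decimal)
Convert 0x10C9 (hexadecimal) → 1×4096 + 12×16 + 9 = 4297 (decimal)
Compute 9894 - 4297 = 5597
Convert 5597 (decimal) → 5597 = 5×1000 + 5×100 + 9×10 + 7 → 五千五百九十七 (Chinese numeral)
五千五百九十七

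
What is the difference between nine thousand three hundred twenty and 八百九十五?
Convert nine thousand three hundred twenty (English words) → 9×1000 + 3×100 + 20 = 9320 (decimal)
Convert 八百九十五 (Chinese numeral) → 8×100 + 9×10 + 5 = 895 (decimal)
Difference: |9320 - 895| = 8425
8425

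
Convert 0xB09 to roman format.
Convert 0xB09 (hexadecimal) → 11×256 + 9 = 2825 (decimal)
Convert 2825 (decimal) → 2825 = 1000 + 1000 + 500 + 100 + 100 + 100 + 10 + 10 + 5 → MMDCCCXXV (Roman numeral)
MMDCCCXXV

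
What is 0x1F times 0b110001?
Convert 0x1F (hexadecimal) → 1×16 + 15 = 31 (decimal)
Convert 0b110001 (binary) → 32 + 16 + 1 = 49 (decimal)
Compute 31 × 49 = 1519
1519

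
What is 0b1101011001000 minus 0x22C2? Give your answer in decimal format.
Convert 0b1101011001000 (binary) → 4096 + 2048 + 512 + 128 + 64 + 8 = 6856 (decimal)
Convert 0x22C2 (hexadecimal) → 2×4096 + 2×256 + 12×16 + 2 = 8898 (decimal)
Compute 6856 - 8898 = -2042
-2042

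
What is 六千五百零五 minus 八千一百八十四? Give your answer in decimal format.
Convert 六千五百零五 (Chinese numeral) → 6×1000 + 5×100 + 5 = 6505 (decimal)
Convert 八千一百八十四 (Chinese numeral) → 8×1000 + 1×100 + 8×10 + 4 = 8184 (decimal)
Compute 6505 - 8184 = -1679
-1679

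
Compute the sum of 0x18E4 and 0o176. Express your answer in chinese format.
Convert 0x18E4 (hexadecimal) → 1×4096 + 8×256 + 14×16 + 4 = 6372 (decimal)
Convert 0o176 (octal) → 1×64 + 7×8 + 6 = 126 (decimal)
Compute 6372 + 126 = 6498
Convert 6498 (decimal) → 6498 = 6×1000 + 4×100 + 9×10 + 8 → 六千四百九十八 (Chinese numeral)
六千四百九十八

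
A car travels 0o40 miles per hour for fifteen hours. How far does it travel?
Convert 0o40 (octal) → 4×8 = 32 (decimal)
Convert fifteen (English words) → 15 (decimal)
Compute 32 × 15 = 480
480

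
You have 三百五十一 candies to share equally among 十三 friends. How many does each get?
Convert 三百五十一 (Chinese numeral) → 3×100 + 5×10 + 1 = 351 (decimal)
Convert 十三 (Chinese numeral) → 1×10 + 3 = 13 (decimal)
Compute 351 ÷ 13 = 27
27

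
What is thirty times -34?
Convert thirty (English words) → 30 (decimal)
Compute 30 × -34 = -1020
-1020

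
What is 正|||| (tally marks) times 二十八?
Convert 正|||| (tally marks) → 5 + 4 = 9 (decimal)
Convert 二十八 (Chinese numeral) → 2×10 + 8 = 28 (decimal)
Compute 9 × 28 = 252
252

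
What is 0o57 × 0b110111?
Convert 0o57 (octal) → 5×8 + 7 = 47 (decimal)
Convert 0b110111 (binary) → 32 + 16 + 4 + 2 + 1 = 55 (decimal)
Compute 47 × 55 = 2585
2585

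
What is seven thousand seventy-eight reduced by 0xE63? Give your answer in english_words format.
Convert seven thousand seventy-eight (English words) → 7×1000 + 78 = 7078 (decimal)
Convert 0xE63 (hexadecimal) → 14×256 + 6×16 + 3 = 3683 (decimal)
Compute 7078 - 3683 = 3395
Convert 3395 (decimal) → 3395 = 3×1000 + 3×100 + 95 → three thousand three hundred ninety-five (English words)
three thousand three hundred ninety-five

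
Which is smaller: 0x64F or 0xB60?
Convert 0x64F (hexadecimal) → 6×256 + 4×16 + 15 = 1615 (decimal)
Convert 0xB60 (hexadecimal) → 11×256 + 6×16 = 2912 (decimal)
Compare 1615 vs 2912: smaller = 1615
1615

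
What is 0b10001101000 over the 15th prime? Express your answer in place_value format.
Convert 0b10001101000 (binary) → 1024 + 64 + 32 + 8 = 1128 (decimal)
Convert the 15th prime (prime index) → 47 (decimal)
Compute 1128 ÷ 47 = 24
Convert 24 (decimal) → 24 = 2×10 + 4 → 2 tens, 4 ones (place-value notation)
2 tens, 4 ones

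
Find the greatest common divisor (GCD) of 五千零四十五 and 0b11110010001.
Convert 五千零四十五 (Chinese numeral) → 5×1000 + 4×10 + 5 = 5045 (decimal)
Convert 0b11110010001 (binary) → 1024 + 512 + 256 + 128 + 16 + 1 = 1937 (decimal)
Compute gcd(5045, 1937) = 1
1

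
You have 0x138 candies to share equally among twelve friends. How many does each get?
Convert 0x138 (hexadecimal) → 1×256 + 3×16 + 8 = 312 (decimal)
Convert twelve (English words) → 12 (decimal)
Compute 312 ÷ 12 = 26
26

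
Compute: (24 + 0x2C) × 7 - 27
Convert 0x2C (hexadecimal) → 2×16 + 12 = 44 (decimal)
Expression in decimal: (24 + 44) × 7 - 27
Parentheses first: 24 + 44 = 68
Multiply: 68 × 7 = 476
Subtract: 476 - 27 = 449
449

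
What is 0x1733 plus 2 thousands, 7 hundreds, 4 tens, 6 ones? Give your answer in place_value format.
Convert 0x1733 (hexadecimal) → 1×4096 + 7×256 + 3×16 + 3 = 5939 (decimal)
Convert 2 thousands, 7 hundreds, 4 tens, 6 ones (place-value notation) → 2×1000 + 7×100 + 4×10 + 6 = 2746 (decimal)
Compute 5939 + 2746 = 8685
Convert 8685 (decimal) → 8685 = 8×1000 + 6×100 + 8×10 + 5 → 8 thousands, 6 hundreds, 8 tens, 5 ones (place-value notation)
8 thousands, 6 hundreds, 8 tens, 5 ones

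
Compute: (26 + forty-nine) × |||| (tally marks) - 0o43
Convert forty-nine (English words) → 49 (decimal)
Convert |||| (tally marks) → 4 (decimal)
Convert 0o43 (octal) → 4×8 + 3 = 35 (decimal)
Expression in decimal: (26 + 49) × 4 - 35
Parentheses first: 26 + 49 = 75
Multiply: 75 × 4 = 300
Subtract: 300 - 35 = 265
265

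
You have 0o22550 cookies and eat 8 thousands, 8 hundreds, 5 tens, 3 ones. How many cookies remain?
Convert 0o22550 (octal) → 2×4096 + 2×512 + 5×64 + 5×8 = 9576 (decimal)
Convert 8 thousands, 8 hundreds, 5 tens, 3 ones (place-value notation) → 8×1000 + 8×100 + 5×10 + 3 = 8853 (decimal)
Compute 9576 - 8853 = 723
723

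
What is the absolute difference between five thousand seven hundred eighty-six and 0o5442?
Convert five thousand seven hundred eighty-six (English words) → 5×1000 + 7×100 + 86 = 5786 (decimal)
Convert 0o5442 (octal) → 5×512 + 4×64 + 4×8 + 2 = 2850 (decimal)
Compute |5786 - 2850| = 2936
2936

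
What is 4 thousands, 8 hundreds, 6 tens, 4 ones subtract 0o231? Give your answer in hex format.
Convert 4 thousands, 8 hundreds, 6 tens, 4 ones (place-value notation) → 4×1000 + 8×100 + 6×10 + 4 = 4864 (decimal)
Convert 0o231 (octal) → 2×64 + 3×8 + 1 = 153 (decimal)
Compute 4864 - 153 = 4711
Convert 4711 (decimal) → 4711 = 1×4096 + 2×256 + 6×16 + 7 → 0x1267 (hexadecimal)
0x1267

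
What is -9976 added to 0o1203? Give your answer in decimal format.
Convert 0o1203 (octal) → 1×512 + 2×64 + 3 = 643 (decimal)
Compute -9976 + 643 = -9333
-9333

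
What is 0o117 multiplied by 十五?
Convert 0o117 (octal) → 1×64 + 1×8 + 7 = 79 (decimal)
Convert 十五 (Chinese numeral) → 1×10 + 5 = 15 (decimal)
Compute 79 × 15 = 1185
1185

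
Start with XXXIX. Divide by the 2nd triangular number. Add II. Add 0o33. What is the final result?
Convert XXXIX (Roman numeral) → 10 + 10 + 10 + 9 = 39 (decimal)
Start: 39
Convert the 2nd triangular number (triangular index) → 2×3/2 = 3 (decimal)
39 ÷ 3 = 13
Convert II (Roman numeral) → 1 + 1 = 2 (decimal)
13 + 2 = 15
Convert 0o33 (octal) → 3×8 + 3 = 27 (decimal)
15 + 27 = 42
42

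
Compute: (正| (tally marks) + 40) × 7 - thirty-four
Convert 正| (tally marks) → 5 + 1 = 6 (decimal)
Convert thirty-four (English words) → 34 (decimal)
Expression in decimal: (6 + 40) × 7 - 34
Parentheses first: 6 + 40 = 46
Multiply: 46 × 7 = 322
Subtract: 322 - 34 = 288
288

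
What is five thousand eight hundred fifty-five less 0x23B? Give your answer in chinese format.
Convert five thousand eight hundred fifty-five (English words) → 5×1000 + 8×100 + 55 = 5855 (decimal)
Convert 0x23B (hexadecimal) → 2×256 + 3×16 + 11 = 571 (decimal)
Compute 5855 - 571 = 5284
Convert 5284 (decimal) → 5284 = 5×1000 + 2×100 + 8×10 + 4 → 五千二百八十四 (Chinese numeral)
五千二百八十四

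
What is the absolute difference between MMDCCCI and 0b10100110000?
Convert MMDCCCI (Roman numeral) → 1000 + 1000 + 500 + 100 + 100 + 100 + 1 = 2801 (decimal)
Convert 0b10100110000 (binary) → 1024 + 256 + 32 + 16 = 1328 (decimal)
Compute |2801 - 1328| = 1473
1473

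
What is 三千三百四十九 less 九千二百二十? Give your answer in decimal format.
Convert 三千三百四十九 (Chinese numeral) → 3×1000 + 3×100 + 4×10 + 9 = 3349 (decimal)
Convert 九千二百二十 (Chinese numeral) → 9×1000 + 2×100 + 2×10 = 9220 (decimal)
Compute 3349 - 9220 = -5871
-5871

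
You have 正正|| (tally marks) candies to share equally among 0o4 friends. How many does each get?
Convert 正正|| (tally marks) → 5 + 5 + 2 = 12 (decimal)
Convert 0o4 (octal) → 4 (decimal)
Compute 12 ÷ 4 = 3
3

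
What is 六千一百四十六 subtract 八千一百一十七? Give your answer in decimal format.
Convert 六千一百四十六 (Chinese numeral) → 6×1000 + 1×100 + 4×10 + 6 = 6146 (decimal)
Convert 八千一百一十七 (Chinese numeral) → 8×1000 + 1×100 + 1×10 + 7 = 8117 (decimal)
Compute 6146 - 8117 = -1971
-1971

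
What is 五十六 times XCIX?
Convert 五十六 (Chinese numeral) → 5×10 + 6 = 56 (decimal)
Convert XCIX (Roman numeral) → 90 + 9 = 99 (decimal)
Compute 56 × 99 = 5544
5544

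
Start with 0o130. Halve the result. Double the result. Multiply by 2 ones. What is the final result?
Convert 0o130 (octal) → 1×64 + 3×8 = 88 (decimal)
Start: 88
88 ÷ 2 = 44
44 × 2 = 88
Convert 2 ones (place-value notation) → 2 (decimal)
88 × 2 = 176
176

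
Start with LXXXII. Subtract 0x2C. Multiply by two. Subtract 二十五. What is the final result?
Convert LXXXII (Roman numeral) → 50 + 10 + 10 + 10 + 1 + 1 = 82 (decimal)
Start: 82
Convert 0x2C (hexadecimal) → 2×16 + 12 = 44 (decimal)
82 - 44 = 38
Convert two (English words) → 2 (decimal)
38 × 2 = 76
Convert 二十五 (Chinese numeral) → 2×10 + 5 = 25 (decimal)
76 - 25 = 51
51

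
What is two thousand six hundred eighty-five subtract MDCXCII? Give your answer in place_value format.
Convert two thousand six hundred eighty-five (English words) → 2×1000 + 6×100 + 85 = 2685 (decimal)
Convert MDCXCII (Roman numeral) → 1000 + 500 + 100 + 90 + 1 + 1 = 1692 (decimal)
Compute 2685 - 1692 = 993
Convert 993 (decimal) → 993 = 9×100 + 9×10 + 3 → 9 hundreds, 9 tens, 3 ones (place-value notation)
9 hundreds, 9 tens, 3 ones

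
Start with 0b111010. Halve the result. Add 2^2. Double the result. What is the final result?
Convert 0b111010 (binary) → 32 + 16 + 8 + 2 = 58 (decimal)
Start: 58
58 ÷ 2 = 29
Convert 2^2 (power) → 4 (decimal)
29 + 4 = 33
33 × 2 = 66
66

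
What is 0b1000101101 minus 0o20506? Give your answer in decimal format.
Convert 0b1000101101 (binary) → 512 + 32 + 8 + 4 + 1 = 557 (decimal)
Convert 0o20506 (octal) → 2×4096 + 5×64 + 6 = 8518 (decimal)
Compute 557 - 8518 = -7961
-7961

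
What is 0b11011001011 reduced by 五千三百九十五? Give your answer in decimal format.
Convert 0b11011001011 (binary) → 1024 + 512 + 128 + 64 + 8 + 2 + 1 = 1739 (decimal)
Convert 五千三百九十五 (Chinese numeral) → 5×1000 + 3×100 + 9×10 + 5 = 5395 (decimal)
Compute 1739 - 5395 = -3656
-3656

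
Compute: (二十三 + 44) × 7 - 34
Convert 二十三 (Chinese numeral) → 2×10 + 3 = 23 (decimal)
Expression in decimal: (23 + 44) × 7 - 34
Parentheses first: 23 + 44 = 67
Multiply: 67 × 7 = 469
Subtract: 469 - 34 = 435
435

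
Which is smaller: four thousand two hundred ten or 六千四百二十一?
Convert four thousand two hundred ten (English words) → 4×1000 + 2×100 + 10 = 4210 (decimal)
Convert 六千四百二十一 (Chinese numeral) → 6×1000 + 4×100 + 2×10 + 1 = 6421 (decimal)
Compare 4210 vs 6421: smaller = 4210
4210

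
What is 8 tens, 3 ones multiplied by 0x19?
Convert 8 tens, 3 ones (place-value notation) → 8×10 + 3 = 83 (decimal)
Convert 0x19 (hexadecimal) → 1×16 + 9 = 25 (decimal)
Compute 83 × 25 = 2075
2075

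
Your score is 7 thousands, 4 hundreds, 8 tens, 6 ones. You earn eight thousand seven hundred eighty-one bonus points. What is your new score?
Convert 7 thousands, 4 hundreds, 8 tens, 6 ones (place-value notation) → 7×1000 + 4×100 + 8×10 + 6 = 7486 (decimal)
Convert eight thousand seven hundred eighty-one (English words) → 8×1000 + 7×100 + 81 = 8781 (decimal)
Compute 7486 + 8781 = 16267
16267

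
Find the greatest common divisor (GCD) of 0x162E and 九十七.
Convert 0x162E (hexadecimal) → 1×4096 + 6×256 + 2×16 + 14 = 5678 (decimal)
Convert 九十七 (Chinese numeral) → 9×10 + 7 = 97 (decimal)
Compute gcd(5678, 97) = 1
1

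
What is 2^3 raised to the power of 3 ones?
Convert 2^3 (power) → 8 (decimal)
Convert 3 ones (place-value notation) → 3 (decimal)
Compute 8 ^ 3 = 512
512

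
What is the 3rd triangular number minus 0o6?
The 3rd triangular number = 3×4/2 = 6
Convert 0o6 (octal) → 6 (decimal)
Compute 6 - 6 = 0
0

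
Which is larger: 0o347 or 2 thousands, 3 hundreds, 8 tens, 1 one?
Convert 0o347 (octal) → 3×64 + 4×8 + 7 = 231 (decimal)
Convert 2 thousands, 3 hundreds, 8 tens, 1 one (place-value notation) → 2×1000 + 3×100 + 8×10 + 1 = 2381 (decimal)
Compare 231 vs 2381: larger = 2381
2381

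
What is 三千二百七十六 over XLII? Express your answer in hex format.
Convert 三千二百七十六 (Chinese numeral) → 3×1000 + 2×100 + 7×10 + 6 = 3276 (decimal)
Convert XLII (Roman numeral) → 40 + 1 + 1 = 42 (decimal)
Compute 3276 ÷ 42 = 78
Convert 78 (decimal) → 78 = 4×16 + 14 → 0x4E (hexadecimal)
0x4E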